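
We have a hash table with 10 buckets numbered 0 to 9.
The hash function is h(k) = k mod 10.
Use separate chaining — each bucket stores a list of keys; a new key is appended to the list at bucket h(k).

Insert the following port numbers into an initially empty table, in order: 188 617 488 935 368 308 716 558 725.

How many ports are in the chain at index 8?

5

188 -> bucket 8
617 -> bucket 7
488 -> bucket 8 (collision)
935 -> bucket 5
368 -> bucket 8 (collision)
308 -> bucket 8 (collision)
716 -> bucket 6
558 -> bucket 8 (collision)
725 -> bucket 5 (collision)
Final buckets:
0: _
1: _
2: _
3: _
4: _
5: 935 -> 725
6: 716
7: 617
8: 188 -> 488 -> 368 -> 308 -> 558
9: _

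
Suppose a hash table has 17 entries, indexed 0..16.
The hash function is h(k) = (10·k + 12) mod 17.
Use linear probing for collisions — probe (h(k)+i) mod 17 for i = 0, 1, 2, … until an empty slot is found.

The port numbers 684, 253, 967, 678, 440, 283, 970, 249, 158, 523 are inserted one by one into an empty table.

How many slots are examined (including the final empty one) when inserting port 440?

Insert 684: h=1, slot 1 empty => index 1.
Insert 253: h=9, slot 9 empty => index 9.
Insert 967: h=9, slot 9 occupied => index 10.
Insert 678: h=9, slots 9,10 occupied => index 11.
Insert 440: h=9, slots 9,10,11 occupied => index 12.
Insert 283: h=3, slot 3 empty => index 3.
Insert 970: h=5, slot 5 empty => index 5.
Insert 249: h=3, slot 3 occupied => index 4.
Insert 158: h=11, slots 11,12 occupied => index 13.
Insert 523: h=6, slot 6 empty => index 6.
Table: [∅, 684, ∅, 283, 249, 970, 523, ∅, ∅, 253, 967, 678, 440, 158, ∅, ∅, ∅]

4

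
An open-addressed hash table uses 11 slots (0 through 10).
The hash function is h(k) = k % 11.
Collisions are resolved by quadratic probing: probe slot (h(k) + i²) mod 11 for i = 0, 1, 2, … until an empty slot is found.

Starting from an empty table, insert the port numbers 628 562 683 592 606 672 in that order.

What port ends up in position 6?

628: h=1 → slot 1
562: h=1, probe 1,2 → slot 2
683: h=1, probe 1,2,5 → slot 5
592: h=9 → slot 9
606: h=1, probe 1,2,5,10 → slot 10
672: h=1, probe 1,2,5,10,6 → slot 6
Table: [_, 628, 562, _, _, 683, 672, _, _, 592, 606]

672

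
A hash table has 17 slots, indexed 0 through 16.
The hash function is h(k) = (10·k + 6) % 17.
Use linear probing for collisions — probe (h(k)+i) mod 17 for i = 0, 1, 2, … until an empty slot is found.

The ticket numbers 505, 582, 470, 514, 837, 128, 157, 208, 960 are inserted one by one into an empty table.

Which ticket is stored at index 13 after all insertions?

505 hashes to 7; slot 7 is free → place at 7.
582 hashes to 12; slot 12 is free → place at 12.
470 hashes to 14; slot 14 is free → place at 14.
514 hashes to 12; 12 taken → place at 13.
837 hashes to 12; 12,13,14 taken → place at 15.
128 hashes to 11; slot 11 is free → place at 11.
157 hashes to 12; 12,13,14,15 taken → place at 16.
208 hashes to 12; 12,13,14,15,16 taken → place at 0.
960 hashes to 1; slot 1 is free → place at 1.
Table: [208, 960, —, —, —, —, —, 505, —, —, —, 128, 582, 514, 470, 837, 157]

514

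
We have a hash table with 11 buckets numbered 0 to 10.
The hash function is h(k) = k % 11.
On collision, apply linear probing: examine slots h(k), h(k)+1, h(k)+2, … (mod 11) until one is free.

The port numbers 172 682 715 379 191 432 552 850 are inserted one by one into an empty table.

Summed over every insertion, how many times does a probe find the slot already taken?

4

172: h=7 -> slot 7
682: h=0 -> slot 0
715: h=0, probe 0,1 -> slot 1
379: h=5 -> slot 5
191: h=4 -> slot 4
432: h=3 -> slot 3
552: h=2 -> slot 2
850: h=3, probe 3,4,5,6 -> slot 6
Table: [682, 715, 552, 432, 191, 379, 850, 172, _, _, _]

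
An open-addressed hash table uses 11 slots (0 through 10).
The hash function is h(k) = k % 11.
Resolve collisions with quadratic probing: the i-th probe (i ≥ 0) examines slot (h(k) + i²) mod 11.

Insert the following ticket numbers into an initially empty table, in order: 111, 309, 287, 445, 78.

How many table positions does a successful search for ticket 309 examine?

111 hashes to 1; slot 1 is free => place at 1.
309 hashes to 1; 1 taken => place at 2.
287 hashes to 1; 1,2 taken => place at 5.
445 hashes to 5; 5 taken => place at 6.
78 hashes to 1; 1,2,5 taken => place at 10.
Table: [_, 111, 309, _, _, 287, 445, _, _, _, 78]
Lookup 309: h=1, probe 1,2 → found at 2.

2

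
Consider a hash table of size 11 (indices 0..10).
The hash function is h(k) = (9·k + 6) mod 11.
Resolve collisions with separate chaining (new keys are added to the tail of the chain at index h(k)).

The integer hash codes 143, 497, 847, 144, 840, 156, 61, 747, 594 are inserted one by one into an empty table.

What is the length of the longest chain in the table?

3

Insert 143: h=6, bucket 6 empty → new chain.
Insert 497: h=2, bucket 2 empty → new chain.
Insert 847: h=6, bucket 6 nonempty → append to chain.
Insert 144: h=4, bucket 4 empty → new chain.
Insert 840: h=9, bucket 9 empty → new chain.
Insert 156: h=2, bucket 2 nonempty → append to chain.
Insert 61: h=5, bucket 5 empty → new chain.
Insert 747: h=8, bucket 8 empty → new chain.
Insert 594: h=6, bucket 6 nonempty → append to chain.
Final buckets:
0: —
1: —
2: 497 -> 156
3: —
4: 144
5: 61
6: 143 -> 847 -> 594
7: —
8: 747
9: 840
10: —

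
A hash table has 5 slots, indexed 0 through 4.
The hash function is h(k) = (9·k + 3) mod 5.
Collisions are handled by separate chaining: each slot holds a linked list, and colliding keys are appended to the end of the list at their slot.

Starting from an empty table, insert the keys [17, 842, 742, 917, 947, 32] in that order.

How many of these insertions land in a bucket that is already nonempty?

5

Insert 17: h=1, bucket 1 empty -> new chain.
Insert 842: h=1, bucket 1 nonempty -> append to chain.
Insert 742: h=1, bucket 1 nonempty -> append to chain.
Insert 917: h=1, bucket 1 nonempty -> append to chain.
Insert 947: h=1, bucket 1 nonempty -> append to chain.
Insert 32: h=1, bucket 1 nonempty -> append to chain.
Final buckets:
0: _
1: 17 -> 842 -> 742 -> 917 -> 947 -> 32
2: _
3: _
4: _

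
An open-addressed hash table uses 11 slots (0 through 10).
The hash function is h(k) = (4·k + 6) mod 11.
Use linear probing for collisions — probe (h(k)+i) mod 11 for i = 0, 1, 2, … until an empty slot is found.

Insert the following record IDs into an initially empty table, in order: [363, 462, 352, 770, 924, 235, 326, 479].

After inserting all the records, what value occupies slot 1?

Insert 363: h=6, slot 6 empty → index 6.
Insert 462: h=6, slot 6 occupied → index 7.
Insert 352: h=6, slots 6,7 occupied → index 8.
Insert 770: h=6, slots 6,7,8 occupied → index 9.
Insert 924: h=6, slots 6,7,8,9 occupied → index 10.
Insert 235: h=0, slot 0 empty → index 0.
Insert 326: h=1, slot 1 empty → index 1.
Insert 479: h=8, slots 8,9,10,0,1 occupied → index 2.
Table: [235, 326, 479, _, _, _, 363, 462, 352, 770, 924]

326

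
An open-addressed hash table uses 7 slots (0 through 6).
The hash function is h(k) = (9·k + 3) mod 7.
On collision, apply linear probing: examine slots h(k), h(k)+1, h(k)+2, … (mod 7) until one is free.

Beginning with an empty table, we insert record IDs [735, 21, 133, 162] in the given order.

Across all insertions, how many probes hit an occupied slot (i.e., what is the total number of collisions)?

4

Insert 735: h=3, slot 3 empty → index 3.
Insert 21: h=3, slot 3 occupied → index 4.
Insert 133: h=3, slots 3,4 occupied → index 5.
Insert 162: h=5, slot 5 occupied → index 6.
Table: [_, _, _, 735, 21, 133, 162]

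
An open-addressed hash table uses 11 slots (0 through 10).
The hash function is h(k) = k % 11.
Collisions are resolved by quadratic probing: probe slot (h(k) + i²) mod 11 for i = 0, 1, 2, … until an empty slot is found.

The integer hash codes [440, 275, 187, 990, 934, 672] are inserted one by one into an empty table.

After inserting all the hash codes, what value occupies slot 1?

275

Insert 440: h=0, slot 0 empty => index 0.
Insert 275: h=0, slot 0 occupied => index 1.
Insert 187: h=0, slots 0,1 occupied => index 4.
Insert 990: h=0, slots 0,1,4 occupied => index 9.
Insert 934: h=10, slot 10 empty => index 10.
Insert 672: h=1, slot 1 occupied => index 2.
Table: [440, 275, 672, ., 187, ., ., ., ., 990, 934]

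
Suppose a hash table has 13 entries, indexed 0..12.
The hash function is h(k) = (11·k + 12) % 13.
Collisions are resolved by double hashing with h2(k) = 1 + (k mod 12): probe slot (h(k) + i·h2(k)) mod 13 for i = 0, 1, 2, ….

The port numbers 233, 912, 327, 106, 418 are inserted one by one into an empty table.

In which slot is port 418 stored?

Insert 233: h=1, slot 1 empty => index 1.
Insert 912: h=8, slot 8 empty => index 8.
Insert 327: h=8, h2=4, slot 8 occupied => index 12.
Insert 106: h=8, h2=11, slot 8 occupied => index 6.
Insert 418: h=8, h2=11, slots 8,6 occupied => index 4.
Table: [—, 233, —, —, 418, —, 106, —, 912, —, —, —, 327]

4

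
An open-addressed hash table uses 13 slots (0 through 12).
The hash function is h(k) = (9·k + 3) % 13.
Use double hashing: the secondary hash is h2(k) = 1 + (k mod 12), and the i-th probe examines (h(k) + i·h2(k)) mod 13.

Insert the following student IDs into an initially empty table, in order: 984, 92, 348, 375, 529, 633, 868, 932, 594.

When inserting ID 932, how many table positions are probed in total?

984: h=6 => slot 6
92: h=12 => slot 12
348: h=2 => slot 2
375: h=11 => slot 11
529: h=6, h2=2, probe 6,8 => slot 8
633: h=6, h2=10, probe 6,3 => slot 3
868: h=2, h2=5, probe 2,7 => slot 7
932: h=6, h2=9, probe 6,2,11,7,3,12,8,4 => slot 4
594: h=6, h2=7, probe 6,0 => slot 0
Table: [594, ., 348, 633, 932, ., 984, 868, 529, ., ., 375, 92]

8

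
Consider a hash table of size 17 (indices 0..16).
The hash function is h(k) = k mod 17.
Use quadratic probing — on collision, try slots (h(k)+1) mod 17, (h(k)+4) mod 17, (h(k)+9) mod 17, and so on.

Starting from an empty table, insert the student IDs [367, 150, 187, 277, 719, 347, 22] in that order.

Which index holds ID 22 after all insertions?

9

367 hashes to 10; slot 10 is free -> place at 10.
150 hashes to 14; slot 14 is free -> place at 14.
187 hashes to 0; slot 0 is free -> place at 0.
277 hashes to 5; slot 5 is free -> place at 5.
719 hashes to 5; 5 taken -> place at 6.
347 hashes to 7; slot 7 is free -> place at 7.
22 hashes to 5; 5,6 taken -> place at 9.
Table: [187, ., ., ., ., 277, 719, 347, ., 22, 367, ., ., ., 150, ., .]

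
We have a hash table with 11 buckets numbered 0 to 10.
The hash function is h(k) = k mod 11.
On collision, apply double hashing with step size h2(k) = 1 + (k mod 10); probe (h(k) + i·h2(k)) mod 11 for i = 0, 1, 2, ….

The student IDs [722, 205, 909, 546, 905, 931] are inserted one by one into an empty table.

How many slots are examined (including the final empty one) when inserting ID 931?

722 hashes to 7; slot 7 is free -> place at 7.
205 hashes to 7, h2=6; 7 taken -> place at 2.
909 hashes to 7, h2=10; 7 taken -> place at 6.
546 hashes to 7, h2=7; 7 taken -> place at 3.
905 hashes to 3, h2=6; 3 taken -> place at 9.
931 hashes to 7, h2=2; 7,9 taken -> place at 0.
Table: [931, _, 205, 546, _, _, 909, 722, _, 905, _]

3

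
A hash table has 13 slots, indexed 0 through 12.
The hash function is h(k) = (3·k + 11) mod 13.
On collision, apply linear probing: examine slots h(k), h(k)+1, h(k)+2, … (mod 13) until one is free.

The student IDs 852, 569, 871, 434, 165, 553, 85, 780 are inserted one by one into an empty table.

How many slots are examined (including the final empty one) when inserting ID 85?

852: h=6 -> slot 6
569: h=2 -> slot 2
871: h=11 -> slot 11
434: h=0 -> slot 0
165: h=12 -> slot 12
553: h=6, probe 6,7 -> slot 7
85: h=6, probe 6,7,8 -> slot 8
780: h=11, probe 11,12,0,1 -> slot 1
Table: [434, 780, 569, —, —, —, 852, 553, 85, —, —, 871, 165]

3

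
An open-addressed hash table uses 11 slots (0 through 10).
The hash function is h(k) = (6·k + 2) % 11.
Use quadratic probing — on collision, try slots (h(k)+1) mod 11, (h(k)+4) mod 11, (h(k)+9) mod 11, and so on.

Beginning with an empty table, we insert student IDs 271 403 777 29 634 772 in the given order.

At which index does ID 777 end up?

4

Insert 271: h=0, slot 0 empty => index 0.
Insert 403: h=0, slot 0 occupied => index 1.
Insert 777: h=0, slots 0,1 occupied => index 4.
Insert 29: h=0, slots 0,1,4 occupied => index 9.
Insert 634: h=0, slots 0,1,4,9 occupied => index 5.
Insert 772: h=3, slot 3 empty => index 3.
Table: [271, 403, ∅, 772, 777, 634, ∅, ∅, ∅, 29, ∅]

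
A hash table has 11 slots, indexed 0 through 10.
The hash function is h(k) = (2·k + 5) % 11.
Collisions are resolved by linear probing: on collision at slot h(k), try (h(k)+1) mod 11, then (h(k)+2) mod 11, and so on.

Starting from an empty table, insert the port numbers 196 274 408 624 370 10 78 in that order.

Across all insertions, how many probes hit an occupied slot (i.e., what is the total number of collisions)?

3

Insert 196: h=1, slot 1 empty → index 1.
Insert 274: h=3, slot 3 empty → index 3.
Insert 408: h=7, slot 7 empty → index 7.
Insert 624: h=10, slot 10 empty → index 10.
Insert 370: h=8, slot 8 empty → index 8.
Insert 10: h=3, slot 3 occupied → index 4.
Insert 78: h=7, slots 7,8 occupied → index 9.
Table: [., 196, ., 274, 10, ., ., 408, 370, 78, 624]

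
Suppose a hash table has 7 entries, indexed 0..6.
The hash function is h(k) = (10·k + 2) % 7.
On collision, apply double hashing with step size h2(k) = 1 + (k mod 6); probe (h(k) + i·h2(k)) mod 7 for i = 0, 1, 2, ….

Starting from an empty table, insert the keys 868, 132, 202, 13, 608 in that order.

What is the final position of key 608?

868: h=2 -> slot 2
132: h=6 -> slot 6
202: h=6, h2=5, probe 6,4 -> slot 4
13: h=6, h2=2, probe 6,1 -> slot 1
608: h=6, h2=3, probe 6,2,5 -> slot 5
Table: [_, 13, 868, _, 202, 608, 132]

5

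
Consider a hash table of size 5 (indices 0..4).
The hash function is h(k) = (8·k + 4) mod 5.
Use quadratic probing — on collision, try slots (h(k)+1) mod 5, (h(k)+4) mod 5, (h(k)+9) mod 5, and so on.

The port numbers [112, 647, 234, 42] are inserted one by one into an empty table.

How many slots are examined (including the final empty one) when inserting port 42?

112: h=0 -> slot 0
647: h=0, probe 0,1 -> slot 1
234: h=1, probe 1,2 -> slot 2
42: h=0, probe 0,1,4 -> slot 4
Table: [112, 647, 234, -, 42]

3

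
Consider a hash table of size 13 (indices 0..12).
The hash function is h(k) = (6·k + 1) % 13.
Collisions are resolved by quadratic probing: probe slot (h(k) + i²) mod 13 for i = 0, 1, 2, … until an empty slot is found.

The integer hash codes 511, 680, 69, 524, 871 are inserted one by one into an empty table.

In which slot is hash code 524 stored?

511 hashes to 12; slot 12 is free → place at 12.
680 hashes to 12; 12 taken → place at 0.
69 hashes to 12; 12,0 taken → place at 3.
524 hashes to 12; 12,0,3 taken → place at 8.
871 hashes to 1; slot 1 is free → place at 1.
Table: [680, 871, —, 69, —, —, —, —, 524, —, —, —, 511]

8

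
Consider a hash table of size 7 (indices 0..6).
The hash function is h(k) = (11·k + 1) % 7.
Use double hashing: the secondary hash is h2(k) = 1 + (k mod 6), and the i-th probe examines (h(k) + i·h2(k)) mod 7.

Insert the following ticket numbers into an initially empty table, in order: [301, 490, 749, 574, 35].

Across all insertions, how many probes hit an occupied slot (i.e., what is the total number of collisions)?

7

301: h=1 -> slot 1
490: h=1, h2=5, probe 1,6 -> slot 6
749: h=1, h2=6, probe 1,0 -> slot 0
574: h=1, h2=5, probe 1,6,4 -> slot 4
35: h=1, h2=6, probe 1,0,6,5 -> slot 5
Table: [749, 301, -, -, 574, 35, 490]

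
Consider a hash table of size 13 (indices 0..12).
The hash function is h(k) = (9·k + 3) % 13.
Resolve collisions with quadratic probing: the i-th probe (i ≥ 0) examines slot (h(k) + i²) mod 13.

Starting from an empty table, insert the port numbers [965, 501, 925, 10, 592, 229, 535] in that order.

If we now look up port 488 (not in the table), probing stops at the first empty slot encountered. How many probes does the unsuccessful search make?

6

965 hashes to 4; slot 4 is free -> place at 4.
501 hashes to 1; slot 1 is free -> place at 1.
925 hashes to 8; slot 8 is free -> place at 8.
10 hashes to 2; slot 2 is free -> place at 2.
592 hashes to 1; 1,2 taken -> place at 5.
229 hashes to 10; slot 10 is free -> place at 10.
535 hashes to 8; 8 taken -> place at 9.
Table: [., 501, 10, ., 965, 592, ., ., 925, 535, 229, ., .]
Lookup 488: h=1, probe 1,2,5,10,4,0 → slot 0 empty, not found.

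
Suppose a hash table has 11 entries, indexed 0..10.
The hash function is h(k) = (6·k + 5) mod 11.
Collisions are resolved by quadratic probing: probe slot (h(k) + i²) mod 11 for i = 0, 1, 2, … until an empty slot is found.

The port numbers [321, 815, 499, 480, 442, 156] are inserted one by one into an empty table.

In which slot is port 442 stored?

321: h=6 => slot 6
815: h=0 => slot 0
499: h=7 => slot 7
480: h=3 => slot 3
442: h=6, probe 6,7,10 => slot 10
156: h=6, probe 6,7,10,4 => slot 4
Table: [815, ., ., 480, 156, ., 321, 499, ., ., 442]

10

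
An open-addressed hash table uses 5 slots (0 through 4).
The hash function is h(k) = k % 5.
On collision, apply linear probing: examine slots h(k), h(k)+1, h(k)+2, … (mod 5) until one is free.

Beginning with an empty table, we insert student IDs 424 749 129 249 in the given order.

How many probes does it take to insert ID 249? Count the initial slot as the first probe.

424: h=4 → slot 4
749: h=4, probe 4,0 → slot 0
129: h=4, probe 4,0,1 → slot 1
249: h=4, probe 4,0,1,2 → slot 2
Table: [749, 129, 249, -, 424]

4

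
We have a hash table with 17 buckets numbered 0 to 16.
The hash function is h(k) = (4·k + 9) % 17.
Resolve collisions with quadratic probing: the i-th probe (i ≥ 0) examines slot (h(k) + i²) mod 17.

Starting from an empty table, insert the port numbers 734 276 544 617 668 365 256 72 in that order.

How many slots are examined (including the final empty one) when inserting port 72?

4

734 hashes to 4; slot 4 is free → place at 4.
276 hashes to 8; slot 8 is free → place at 8.
544 hashes to 9; slot 9 is free → place at 9.
617 hashes to 12; slot 12 is free → place at 12.
668 hashes to 12; 12 taken → place at 13.
365 hashes to 7; slot 7 is free → place at 7.
256 hashes to 13; 13 taken → place at 14.
72 hashes to 8; 8,9,12 taken → place at 0.
Table: [72, _, _, _, 734, _, _, 365, 276, 544, _, _, 617, 668, 256, _, _]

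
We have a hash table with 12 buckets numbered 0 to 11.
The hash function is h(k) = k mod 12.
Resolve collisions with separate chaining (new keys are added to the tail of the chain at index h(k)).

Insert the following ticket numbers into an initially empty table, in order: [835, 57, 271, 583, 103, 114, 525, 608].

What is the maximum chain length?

4

Insert 835: h=7, bucket 7 empty -> new chain.
Insert 57: h=9, bucket 9 empty -> new chain.
Insert 271: h=7, bucket 7 nonempty -> append to chain.
Insert 583: h=7, bucket 7 nonempty -> append to chain.
Insert 103: h=7, bucket 7 nonempty -> append to chain.
Insert 114: h=6, bucket 6 empty -> new chain.
Insert 525: h=9, bucket 9 nonempty -> append to chain.
Insert 608: h=8, bucket 8 empty -> new chain.
Final buckets:
0: .
1: .
2: .
3: .
4: .
5: .
6: 114
7: 835 -> 271 -> 583 -> 103
8: 608
9: 57 -> 525
10: .
11: .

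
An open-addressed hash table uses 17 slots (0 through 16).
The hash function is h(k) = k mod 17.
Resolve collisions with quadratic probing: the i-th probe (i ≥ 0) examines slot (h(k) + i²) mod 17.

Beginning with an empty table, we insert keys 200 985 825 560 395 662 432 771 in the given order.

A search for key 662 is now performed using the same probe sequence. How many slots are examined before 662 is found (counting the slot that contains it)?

3

200: h=13 => slot 13
985: h=16 => slot 16
825: h=9 => slot 9
560: h=16, probe 16,0 => slot 0
395: h=4 => slot 4
662: h=16, probe 16,0,3 => slot 3
432: h=7 => slot 7
771: h=6 => slot 6
Table: [560, —, —, 662, 395, —, 771, 432, —, 825, —, —, —, 200, —, —, 985]
Lookup 662: h=16, probe 16,0,3 → found at 3.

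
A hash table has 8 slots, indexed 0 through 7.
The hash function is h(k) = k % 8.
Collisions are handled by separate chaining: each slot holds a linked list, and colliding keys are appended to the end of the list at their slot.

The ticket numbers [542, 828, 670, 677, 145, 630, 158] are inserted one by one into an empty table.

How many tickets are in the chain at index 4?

542 → bucket 6
828 → bucket 4
670 → bucket 6 (collision)
677 → bucket 5
145 → bucket 1
630 → bucket 6 (collision)
158 → bucket 6 (collision)
Final buckets:
0: -
1: 145
2: -
3: -
4: 828
5: 677
6: 542 -> 670 -> 630 -> 158
7: -

1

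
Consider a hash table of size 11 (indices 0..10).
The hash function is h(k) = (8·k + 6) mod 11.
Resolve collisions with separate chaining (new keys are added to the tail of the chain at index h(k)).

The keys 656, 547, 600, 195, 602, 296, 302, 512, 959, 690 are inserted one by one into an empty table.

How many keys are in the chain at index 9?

1

Insert 656: h=7, bucket 7 empty -> new chain.
Insert 547: h=4, bucket 4 empty -> new chain.
Insert 600: h=10, bucket 10 empty -> new chain.
Insert 195: h=4, bucket 4 nonempty -> append to chain.
Insert 602: h=4, bucket 4 nonempty -> append to chain.
Insert 296: h=9, bucket 9 empty -> new chain.
Insert 302: h=2, bucket 2 empty -> new chain.
Insert 512: h=10, bucket 10 nonempty -> append to chain.
Insert 959: h=0, bucket 0 empty -> new chain.
Insert 690: h=4, bucket 4 nonempty -> append to chain.
Final buckets:
0: 959
1: -
2: 302
3: -
4: 547 -> 195 -> 602 -> 690
5: -
6: -
7: 656
8: -
9: 296
10: 600 -> 512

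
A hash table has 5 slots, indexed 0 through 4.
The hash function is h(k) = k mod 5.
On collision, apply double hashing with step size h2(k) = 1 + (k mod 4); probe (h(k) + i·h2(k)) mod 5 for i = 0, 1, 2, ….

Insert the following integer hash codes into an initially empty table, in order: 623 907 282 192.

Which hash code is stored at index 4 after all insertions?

192

Insert 623: h=3, slot 3 empty -> index 3.
Insert 907: h=2, slot 2 empty -> index 2.
Insert 282: h=2, h2=3, slot 2 occupied -> index 0.
Insert 192: h=2, h2=1, slots 2,3 occupied -> index 4.
Table: [282, -, 907, 623, 192]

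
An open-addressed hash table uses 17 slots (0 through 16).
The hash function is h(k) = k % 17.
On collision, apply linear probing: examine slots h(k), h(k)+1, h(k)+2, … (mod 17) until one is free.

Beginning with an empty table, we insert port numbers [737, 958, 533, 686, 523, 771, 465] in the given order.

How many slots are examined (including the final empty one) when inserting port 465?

737 hashes to 6; slot 6 is free -> place at 6.
958 hashes to 6; 6 taken -> place at 7.
533 hashes to 6; 6,7 taken -> place at 8.
686 hashes to 6; 6,7,8 taken -> place at 9.
523 hashes to 13; slot 13 is free -> place at 13.
771 hashes to 6; 6,7,8,9 taken -> place at 10.
465 hashes to 6; 6,7,8,9,10 taken -> place at 11.
Table: [_, _, _, _, _, _, 737, 958, 533, 686, 771, 465, _, 523, _, _, _]

6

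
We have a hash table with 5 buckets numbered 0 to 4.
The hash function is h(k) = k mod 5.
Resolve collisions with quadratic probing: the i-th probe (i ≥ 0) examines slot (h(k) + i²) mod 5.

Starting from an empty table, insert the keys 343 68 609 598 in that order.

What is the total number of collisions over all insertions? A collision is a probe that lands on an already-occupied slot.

343: h=3 -> slot 3
68: h=3, probe 3,4 -> slot 4
609: h=4, probe 4,0 -> slot 0
598: h=3, probe 3,4,2 -> slot 2
Table: [609, _, 598, 343, 68]

4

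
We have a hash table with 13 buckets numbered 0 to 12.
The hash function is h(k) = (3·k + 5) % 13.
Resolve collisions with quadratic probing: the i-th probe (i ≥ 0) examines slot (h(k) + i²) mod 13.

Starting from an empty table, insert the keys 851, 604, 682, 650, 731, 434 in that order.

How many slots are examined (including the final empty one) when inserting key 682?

3

851: h=10 -> slot 10
604: h=10, probe 10,11 -> slot 11
682: h=10, probe 10,11,1 -> slot 1
650: h=5 -> slot 5
731: h=1, probe 1,2 -> slot 2
434: h=7 -> slot 7
Table: [—, 682, 731, —, —, 650, —, 434, —, —, 851, 604, —]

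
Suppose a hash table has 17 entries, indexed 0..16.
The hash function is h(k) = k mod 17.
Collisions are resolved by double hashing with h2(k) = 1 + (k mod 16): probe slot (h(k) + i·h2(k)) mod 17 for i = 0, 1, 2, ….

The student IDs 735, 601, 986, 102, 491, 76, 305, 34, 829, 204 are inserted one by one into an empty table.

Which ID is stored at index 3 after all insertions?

34

Insert 735: h=4, slot 4 empty -> index 4.
Insert 601: h=6, slot 6 empty -> index 6.
Insert 986: h=0, slot 0 empty -> index 0.
Insert 102: h=0, h2=7, slot 0 occupied -> index 7.
Insert 491: h=15, slot 15 empty -> index 15.
Insert 76: h=8, slot 8 empty -> index 8.
Insert 305: h=16, slot 16 empty -> index 16.
Insert 34: h=0, h2=3, slot 0 occupied -> index 3.
Insert 829: h=13, slot 13 empty -> index 13.
Insert 204: h=0, h2=13, slots 0,13 occupied -> index 9.
Table: [986, ., ., 34, 735, ., 601, 102, 76, 204, ., ., ., 829, ., 491, 305]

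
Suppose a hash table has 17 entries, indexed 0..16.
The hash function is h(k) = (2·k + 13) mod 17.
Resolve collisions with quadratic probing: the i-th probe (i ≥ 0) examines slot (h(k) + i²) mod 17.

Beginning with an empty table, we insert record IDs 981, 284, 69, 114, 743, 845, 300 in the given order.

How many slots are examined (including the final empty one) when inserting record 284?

2

981: h=3 => slot 3
284: h=3, probe 3,4 => slot 4
69: h=15 => slot 15
114: h=3, probe 3,4,7 => slot 7
743: h=3, probe 3,4,7,12 => slot 12
845: h=3, probe 3,4,7,12,2 => slot 2
300: h=1 => slot 1
Table: [-, 300, 845, 981, 284, -, -, 114, -, -, -, -, 743, -, -, 69, -]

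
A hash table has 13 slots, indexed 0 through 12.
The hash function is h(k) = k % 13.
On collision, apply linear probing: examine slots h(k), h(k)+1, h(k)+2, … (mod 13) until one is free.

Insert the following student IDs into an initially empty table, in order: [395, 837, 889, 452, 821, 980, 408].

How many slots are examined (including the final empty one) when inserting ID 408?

5

Insert 395: h=5, slot 5 empty → index 5.
Insert 837: h=5, slot 5 occupied → index 6.
Insert 889: h=5, slots 5,6 occupied → index 7.
Insert 452: h=10, slot 10 empty → index 10.
Insert 821: h=2, slot 2 empty → index 2.
Insert 980: h=5, slots 5,6,7 occupied → index 8.
Insert 408: h=5, slots 5,6,7,8 occupied → index 9.
Table: [., ., 821, ., ., 395, 837, 889, 980, 408, 452, ., .]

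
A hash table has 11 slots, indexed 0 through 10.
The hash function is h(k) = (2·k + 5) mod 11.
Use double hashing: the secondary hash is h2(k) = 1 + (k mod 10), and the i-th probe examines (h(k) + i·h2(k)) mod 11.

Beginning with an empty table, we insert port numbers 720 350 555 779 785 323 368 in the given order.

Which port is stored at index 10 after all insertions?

555

720 hashes to 4; slot 4 is free → place at 4.
350 hashes to 1; slot 1 is free → place at 1.
555 hashes to 4, h2=6; 4 taken → place at 10.
779 hashes to 1, h2=10; 1 taken → place at 0.
785 hashes to 2; slot 2 is free → place at 2.
323 hashes to 2, h2=4; 2 taken → place at 6.
368 hashes to 4, h2=9; 4,2,0 taken → place at 9.
Table: [779, 350, 785, ., 720, ., 323, ., ., 368, 555]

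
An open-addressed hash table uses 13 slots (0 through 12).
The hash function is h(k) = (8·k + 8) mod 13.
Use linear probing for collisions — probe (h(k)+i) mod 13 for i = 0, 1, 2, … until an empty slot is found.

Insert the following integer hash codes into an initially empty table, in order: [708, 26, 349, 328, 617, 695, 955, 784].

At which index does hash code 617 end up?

7

708 hashes to 4; slot 4 is free -> place at 4.
26 hashes to 8; slot 8 is free -> place at 8.
349 hashes to 5; slot 5 is free -> place at 5.
328 hashes to 6; slot 6 is free -> place at 6.
617 hashes to 4; 4,5,6 taken -> place at 7.
695 hashes to 4; 4,5,6,7,8 taken -> place at 9.
955 hashes to 4; 4,5,6,7,8,9 taken -> place at 10.
784 hashes to 1; slot 1 is free -> place at 1.
Table: [_, 784, _, _, 708, 349, 328, 617, 26, 695, 955, _, _]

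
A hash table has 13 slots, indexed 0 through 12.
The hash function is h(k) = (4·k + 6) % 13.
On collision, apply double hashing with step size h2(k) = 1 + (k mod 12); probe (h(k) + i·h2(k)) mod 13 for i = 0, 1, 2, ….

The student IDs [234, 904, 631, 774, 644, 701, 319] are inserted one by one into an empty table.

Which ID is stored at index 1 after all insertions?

Insert 234: h=6, slot 6 empty => index 6.
Insert 904: h=8, slot 8 empty => index 8.
Insert 631: h=8, h2=8, slot 8 occupied => index 3.
Insert 774: h=8, h2=7, slot 8 occupied => index 2.
Insert 644: h=8, h2=9, slot 8 occupied => index 4.
Insert 701: h=2, h2=6, slots 2,8 occupied => index 1.
Insert 319: h=8, h2=8, slots 8,3 occupied => index 11.
Table: [∅, 701, 774, 631, 644, ∅, 234, ∅, 904, ∅, ∅, 319, ∅]

701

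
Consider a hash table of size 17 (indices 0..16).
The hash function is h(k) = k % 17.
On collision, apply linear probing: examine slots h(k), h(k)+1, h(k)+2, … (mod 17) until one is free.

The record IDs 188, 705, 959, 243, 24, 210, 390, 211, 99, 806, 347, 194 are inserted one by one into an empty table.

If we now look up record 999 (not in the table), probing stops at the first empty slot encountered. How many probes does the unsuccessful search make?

3

188 hashes to 1; slot 1 is free → place at 1.
705 hashes to 8; slot 8 is free → place at 8.
959 hashes to 7; slot 7 is free → place at 7.
243 hashes to 5; slot 5 is free → place at 5.
24 hashes to 7; 7,8 taken → place at 9.
210 hashes to 6; slot 6 is free → place at 6.
390 hashes to 16; slot 16 is free → place at 16.
211 hashes to 7; 7,8,9 taken → place at 10.
99 hashes to 14; slot 14 is free → place at 14.
806 hashes to 7; 7,8,9,10 taken → place at 11.
347 hashes to 7; 7,8,9,10,11 taken → place at 12.
194 hashes to 7; 7,8,9,10,11,12 taken → place at 13.
Table: [_, 188, _, _, _, 243, 210, 959, 705, 24, 211, 806, 347, 194, 99, _, 390]
Lookup 999: h=13, probe 13,14,15 → slot 15 empty, not found.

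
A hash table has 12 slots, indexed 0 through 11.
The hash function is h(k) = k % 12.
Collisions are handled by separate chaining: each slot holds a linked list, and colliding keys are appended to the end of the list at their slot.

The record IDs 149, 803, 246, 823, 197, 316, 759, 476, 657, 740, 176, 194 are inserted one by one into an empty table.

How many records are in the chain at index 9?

1

149 -> bucket 5
803 -> bucket 11
246 -> bucket 6
823 -> bucket 7
197 -> bucket 5 (collision)
316 -> bucket 4
759 -> bucket 3
476 -> bucket 8
657 -> bucket 9
740 -> bucket 8 (collision)
176 -> bucket 8 (collision)
194 -> bucket 2
Final buckets:
0: -
1: -
2: 194
3: 759
4: 316
5: 149 -> 197
6: 246
7: 823
8: 476 -> 740 -> 176
9: 657
10: -
11: 803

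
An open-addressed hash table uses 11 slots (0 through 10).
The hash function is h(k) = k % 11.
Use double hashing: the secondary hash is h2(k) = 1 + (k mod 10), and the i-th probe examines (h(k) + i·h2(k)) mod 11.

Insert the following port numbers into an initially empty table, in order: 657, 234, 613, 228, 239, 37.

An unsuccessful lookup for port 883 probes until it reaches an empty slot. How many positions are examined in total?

3

Insert 657: h=8, slot 8 empty -> index 8.
Insert 234: h=3, slot 3 empty -> index 3.
Insert 613: h=8, h2=4, slot 8 occupied -> index 1.
Insert 228: h=8, h2=9, slot 8 occupied -> index 6.
Insert 239: h=8, h2=10, slot 8 occupied -> index 7.
Insert 37: h=4, slot 4 empty -> index 4.
Table: [∅, 613, ∅, 234, 37, ∅, 228, 239, 657, ∅, ∅]
Lookup 883: h=3, h2=4, probe 3,7,0 → slot 0 empty, not found.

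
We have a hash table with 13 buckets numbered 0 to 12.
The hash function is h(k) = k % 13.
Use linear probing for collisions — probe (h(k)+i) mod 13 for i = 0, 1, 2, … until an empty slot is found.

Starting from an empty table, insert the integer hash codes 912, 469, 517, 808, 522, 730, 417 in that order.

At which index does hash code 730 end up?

5

Insert 912: h=2, slot 2 empty -> index 2.
Insert 469: h=1, slot 1 empty -> index 1.
Insert 517: h=10, slot 10 empty -> index 10.
Insert 808: h=2, slot 2 occupied -> index 3.
Insert 522: h=2, slots 2,3 occupied -> index 4.
Insert 730: h=2, slots 2,3,4 occupied -> index 5.
Insert 417: h=1, slots 1,2,3,4,5 occupied -> index 6.
Table: [., 469, 912, 808, 522, 730, 417, ., ., ., 517, ., .]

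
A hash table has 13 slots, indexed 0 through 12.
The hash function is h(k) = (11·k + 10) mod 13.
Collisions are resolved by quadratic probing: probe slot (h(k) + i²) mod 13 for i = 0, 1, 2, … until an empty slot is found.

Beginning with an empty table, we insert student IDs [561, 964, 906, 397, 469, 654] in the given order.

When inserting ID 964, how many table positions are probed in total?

Insert 561: h=6, slot 6 empty → index 6.
Insert 964: h=6, slot 6 occupied → index 7.
Insert 906: h=5, slot 5 empty → index 5.
Insert 397: h=9, slot 9 empty → index 9.
Insert 469: h=8, slot 8 empty → index 8.
Insert 654: h=2, slot 2 empty → index 2.
Table: [., ., 654, ., ., 906, 561, 964, 469, 397, ., ., .]

2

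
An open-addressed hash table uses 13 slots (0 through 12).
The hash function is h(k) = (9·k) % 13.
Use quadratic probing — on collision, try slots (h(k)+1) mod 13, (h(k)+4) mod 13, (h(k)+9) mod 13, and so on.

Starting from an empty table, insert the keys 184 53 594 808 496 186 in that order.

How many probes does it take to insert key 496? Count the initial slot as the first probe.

4

Insert 184: h=5, slot 5 empty => index 5.
Insert 53: h=9, slot 9 empty => index 9.
Insert 594: h=3, slot 3 empty => index 3.
Insert 808: h=5, slot 5 occupied => index 6.
Insert 496: h=5, slots 5,6,9 occupied => index 1.
Insert 186: h=10, slot 10 empty => index 10.
Table: [., 496, ., 594, ., 184, 808, ., ., 53, 186, ., .]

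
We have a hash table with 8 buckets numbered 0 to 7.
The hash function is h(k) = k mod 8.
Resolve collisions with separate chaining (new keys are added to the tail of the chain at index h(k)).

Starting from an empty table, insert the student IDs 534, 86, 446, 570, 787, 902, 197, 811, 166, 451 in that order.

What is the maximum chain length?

5

534 -> bucket 6
86 -> bucket 6 (collision)
446 -> bucket 6 (collision)
570 -> bucket 2
787 -> bucket 3
902 -> bucket 6 (collision)
197 -> bucket 5
811 -> bucket 3 (collision)
166 -> bucket 6 (collision)
451 -> bucket 3 (collision)
Final buckets:
0: .
1: .
2: 570
3: 787 -> 811 -> 451
4: .
5: 197
6: 534 -> 86 -> 446 -> 902 -> 166
7: .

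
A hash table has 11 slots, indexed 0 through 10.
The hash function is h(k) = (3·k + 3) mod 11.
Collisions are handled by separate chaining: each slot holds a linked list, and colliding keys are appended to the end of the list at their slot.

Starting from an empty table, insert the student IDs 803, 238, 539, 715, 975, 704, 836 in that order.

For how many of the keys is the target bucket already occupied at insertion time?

5

803 → bucket 3
238 → bucket 2
539 → bucket 3 (collision)
715 → bucket 3 (collision)
975 → bucket 2 (collision)
704 → bucket 3 (collision)
836 → bucket 3 (collision)
Final buckets:
0: -
1: -
2: 238 -> 975
3: 803 -> 539 -> 715 -> 704 -> 836
4: -
5: -
6: -
7: -
8: -
9: -
10: -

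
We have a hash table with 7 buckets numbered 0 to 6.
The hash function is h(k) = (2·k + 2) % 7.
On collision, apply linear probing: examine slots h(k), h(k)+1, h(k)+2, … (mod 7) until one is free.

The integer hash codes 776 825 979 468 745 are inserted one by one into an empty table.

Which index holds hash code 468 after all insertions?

3

Insert 776: h=0, slot 0 empty => index 0.
Insert 825: h=0, slot 0 occupied => index 1.
Insert 979: h=0, slots 0,1 occupied => index 2.
Insert 468: h=0, slots 0,1,2 occupied => index 3.
Insert 745: h=1, slots 1,2,3 occupied => index 4.
Table: [776, 825, 979, 468, 745, —, —]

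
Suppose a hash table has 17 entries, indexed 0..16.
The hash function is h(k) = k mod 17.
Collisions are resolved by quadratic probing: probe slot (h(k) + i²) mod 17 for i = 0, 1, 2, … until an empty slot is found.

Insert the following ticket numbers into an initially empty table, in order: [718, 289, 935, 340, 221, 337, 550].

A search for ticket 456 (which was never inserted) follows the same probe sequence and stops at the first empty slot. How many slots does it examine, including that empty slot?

2

718 hashes to 4; slot 4 is free → place at 4.
289 hashes to 0; slot 0 is free → place at 0.
935 hashes to 0; 0 taken → place at 1.
340 hashes to 0; 0,1,4 taken → place at 9.
221 hashes to 0; 0,1,4,9 taken → place at 16.
337 hashes to 14; slot 14 is free → place at 14.
550 hashes to 6; slot 6 is free → place at 6.
Table: [289, 935, ∅, ∅, 718, ∅, 550, ∅, ∅, 340, ∅, ∅, ∅, ∅, 337, ∅, 221]
Lookup 456: h=14, probe 14,15 → slot 15 empty, not found.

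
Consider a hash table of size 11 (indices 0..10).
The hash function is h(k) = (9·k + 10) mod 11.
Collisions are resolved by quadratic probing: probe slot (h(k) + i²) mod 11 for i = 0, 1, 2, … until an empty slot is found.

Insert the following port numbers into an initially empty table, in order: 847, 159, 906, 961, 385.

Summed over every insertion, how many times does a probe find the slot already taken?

4

847 hashes to 10; slot 10 is free → place at 10.
159 hashes to 0; slot 0 is free → place at 0.
906 hashes to 2; slot 2 is free → place at 2.
961 hashes to 2; 2 taken → place at 3.
385 hashes to 10; 10,0,3 taken → place at 8.
Table: [159, —, 906, 961, —, —, —, —, 385, —, 847]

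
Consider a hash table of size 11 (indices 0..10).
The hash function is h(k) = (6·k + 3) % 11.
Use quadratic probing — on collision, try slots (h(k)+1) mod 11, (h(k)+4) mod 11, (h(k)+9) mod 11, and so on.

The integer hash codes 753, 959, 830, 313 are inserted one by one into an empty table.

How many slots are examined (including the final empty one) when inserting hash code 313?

Insert 753: h=0, slot 0 empty => index 0.
Insert 959: h=4, slot 4 empty => index 4.
Insert 830: h=0, slot 0 occupied => index 1.
Insert 313: h=0, slots 0,1,4 occupied => index 9.
Table: [753, 830, -, -, 959, -, -, -, -, 313, -]

4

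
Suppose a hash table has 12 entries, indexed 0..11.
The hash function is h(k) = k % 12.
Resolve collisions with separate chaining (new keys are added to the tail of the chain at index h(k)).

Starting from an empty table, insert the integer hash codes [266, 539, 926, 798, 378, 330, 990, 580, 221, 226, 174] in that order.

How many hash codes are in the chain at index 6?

266 -> bucket 2
539 -> bucket 11
926 -> bucket 2 (collision)
798 -> bucket 6
378 -> bucket 6 (collision)
330 -> bucket 6 (collision)
990 -> bucket 6 (collision)
580 -> bucket 4
221 -> bucket 5
226 -> bucket 10
174 -> bucket 6 (collision)
Final buckets:
0: ∅
1: ∅
2: 266 -> 926
3: ∅
4: 580
5: 221
6: 798 -> 378 -> 330 -> 990 -> 174
7: ∅
8: ∅
9: ∅
10: 226
11: 539

5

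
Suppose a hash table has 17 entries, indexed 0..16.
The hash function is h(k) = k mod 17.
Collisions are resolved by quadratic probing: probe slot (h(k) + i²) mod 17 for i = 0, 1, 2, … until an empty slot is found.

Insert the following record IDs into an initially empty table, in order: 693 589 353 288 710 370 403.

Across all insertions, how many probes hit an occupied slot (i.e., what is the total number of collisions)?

6

693: h=13 => slot 13
589: h=11 => slot 11
353: h=13, probe 13,14 => slot 14
288: h=16 => slot 16
710: h=13, probe 13,14,0 => slot 0
370: h=13, probe 13,14,0,5 => slot 5
403: h=12 => slot 12
Table: [710, —, —, —, —, 370, —, —, —, —, —, 589, 403, 693, 353, —, 288]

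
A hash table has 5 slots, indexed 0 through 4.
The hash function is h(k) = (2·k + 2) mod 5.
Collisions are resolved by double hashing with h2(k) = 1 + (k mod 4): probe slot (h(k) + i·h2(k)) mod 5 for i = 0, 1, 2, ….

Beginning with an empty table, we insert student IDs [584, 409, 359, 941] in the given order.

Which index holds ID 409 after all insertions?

2

Insert 584: h=0, slot 0 empty => index 0.
Insert 409: h=0, h2=2, slot 0 occupied => index 2.
Insert 359: h=0, h2=4, slot 0 occupied => index 4.
Insert 941: h=4, h2=2, slot 4 occupied => index 1.
Table: [584, 941, 409, ∅, 359]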